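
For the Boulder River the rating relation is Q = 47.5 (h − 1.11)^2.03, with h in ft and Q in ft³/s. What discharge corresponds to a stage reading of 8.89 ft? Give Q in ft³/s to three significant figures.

Q = 47.5 × (8.89 − 1.11)^2.03 = 47.5 × 7.78^2.03 = 3058 ft³/s

3060 ft³/s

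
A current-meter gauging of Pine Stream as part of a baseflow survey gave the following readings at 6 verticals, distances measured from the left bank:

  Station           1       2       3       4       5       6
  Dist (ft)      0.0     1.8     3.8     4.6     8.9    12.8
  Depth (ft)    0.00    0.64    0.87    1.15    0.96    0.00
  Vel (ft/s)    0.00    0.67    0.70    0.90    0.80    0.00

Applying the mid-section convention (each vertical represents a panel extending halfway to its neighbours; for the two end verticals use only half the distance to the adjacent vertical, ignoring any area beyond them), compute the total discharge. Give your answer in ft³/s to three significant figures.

7.46 ft³/s

w_2 = (3.8 − 0.0)/2 = 1.9 ft; q_2 = 0.67 × 0.64 × 1.9 = 0.8147 ft³/s
w_3 = (4.6 − 1.8)/2 = 1.4 ft; q_3 = 0.70 × 0.87 × 1.4 = 0.8526 ft³/s
w_4 = (8.9 − 3.8)/2 = 2.55 ft; q_4 = 0.90 × 1.15 × 2.55 = 2.639 ft³/s
w_5 = (12.8 − 4.6)/2 = 4.1 ft; q_5 = 0.80 × 0.96 × 4.1 = 3.149 ft³/s
Stations 1, 6 contribute zero (depth or velocity is 0).
Q = Σ qᵢ = 7.455 ft³/s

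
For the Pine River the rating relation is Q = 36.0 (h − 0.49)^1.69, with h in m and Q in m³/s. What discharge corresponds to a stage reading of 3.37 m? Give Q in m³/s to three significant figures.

Q = 36.0 × (3.37 − 0.49)^1.69 = 36.0 × 2.88^1.69 = 215.1 m³/s

215 m³/s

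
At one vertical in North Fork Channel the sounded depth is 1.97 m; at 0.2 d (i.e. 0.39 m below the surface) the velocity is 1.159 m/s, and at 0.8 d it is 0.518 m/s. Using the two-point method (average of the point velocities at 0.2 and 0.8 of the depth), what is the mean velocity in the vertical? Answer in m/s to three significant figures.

0.839 m/s

v̄ = (1.159 + 0.518) / 2 = 0.8385 m/s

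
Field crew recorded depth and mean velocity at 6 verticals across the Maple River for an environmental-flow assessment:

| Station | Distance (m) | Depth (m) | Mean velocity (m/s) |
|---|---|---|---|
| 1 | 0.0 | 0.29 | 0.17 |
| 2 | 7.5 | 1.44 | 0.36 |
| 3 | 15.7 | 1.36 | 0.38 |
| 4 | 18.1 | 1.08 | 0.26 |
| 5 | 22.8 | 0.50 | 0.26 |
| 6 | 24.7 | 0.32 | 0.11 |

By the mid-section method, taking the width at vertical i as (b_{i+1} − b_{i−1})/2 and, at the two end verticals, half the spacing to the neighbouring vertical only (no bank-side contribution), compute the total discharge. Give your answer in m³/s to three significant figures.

8.45 m³/s

w_1 = (7.5 − 0.0)/2 = 3.75 m; q_1 = 0.17 × 0.29 × 3.75 = 0.1849 m³/s
w_2 = (15.7 − 0.0)/2 = 7.85 m; q_2 = 0.36 × 1.44 × 7.85 = 4.069 m³/s
w_3 = (18.1 − 7.5)/2 = 5.3 m; q_3 = 0.38 × 1.36 × 5.3 = 2.739 m³/s
w_4 = (22.8 − 15.7)/2 = 3.55 m; q_4 = 0.26 × 1.08 × 3.55 = 0.9968 m³/s
w_5 = (24.7 − 18.1)/2 = 3.3 m; q_5 = 0.26 × 0.50 × 3.3 = 0.4290 m³/s
w_6 = (24.7 − 22.8)/2 = 0.95 m; q_6 = 0.11 × 0.32 × 0.95 = 0.03344 m³/s
Q = Σ qᵢ = 8.453 m³/s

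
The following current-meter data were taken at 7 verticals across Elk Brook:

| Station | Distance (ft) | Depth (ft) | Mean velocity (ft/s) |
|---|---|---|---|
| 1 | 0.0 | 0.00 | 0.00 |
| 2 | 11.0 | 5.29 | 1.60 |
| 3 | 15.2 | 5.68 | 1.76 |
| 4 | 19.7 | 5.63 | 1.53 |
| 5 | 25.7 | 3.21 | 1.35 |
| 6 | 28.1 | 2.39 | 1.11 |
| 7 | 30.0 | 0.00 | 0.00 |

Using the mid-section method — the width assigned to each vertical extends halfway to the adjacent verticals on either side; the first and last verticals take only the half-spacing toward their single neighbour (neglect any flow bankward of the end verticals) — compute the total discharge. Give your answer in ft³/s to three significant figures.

177 ft³/s

w_2 = (15.2 − 0.0)/2 = 7.6 ft; q_2 = 1.60 × 5.29 × 7.6 = 64.33 ft³/s
w_3 = (19.7 − 11.0)/2 = 4.35 ft; q_3 = 1.76 × 5.68 × 4.35 = 43.49 ft³/s
w_4 = (25.7 − 15.2)/2 = 5.25 ft; q_4 = 1.53 × 5.63 × 5.25 = 45.22 ft³/s
w_5 = (28.1 − 19.7)/2 = 4.2 ft; q_5 = 1.35 × 3.21 × 4.2 = 18.20 ft³/s
w_6 = (30.0 − 25.7)/2 = 2.15 ft; q_6 = 1.11 × 2.39 × 2.15 = 5.704 ft³/s
Stations 1, 7 contribute zero (depth or velocity is 0).
Q = Σ qᵢ = 176.9 ft³/s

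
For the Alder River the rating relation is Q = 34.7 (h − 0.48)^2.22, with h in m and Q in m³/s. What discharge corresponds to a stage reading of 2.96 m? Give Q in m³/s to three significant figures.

261 m³/s

Q = 34.7 × (2.96 − 0.48)^2.22 = 34.7 × 2.48^2.22 = 260.6 m³/s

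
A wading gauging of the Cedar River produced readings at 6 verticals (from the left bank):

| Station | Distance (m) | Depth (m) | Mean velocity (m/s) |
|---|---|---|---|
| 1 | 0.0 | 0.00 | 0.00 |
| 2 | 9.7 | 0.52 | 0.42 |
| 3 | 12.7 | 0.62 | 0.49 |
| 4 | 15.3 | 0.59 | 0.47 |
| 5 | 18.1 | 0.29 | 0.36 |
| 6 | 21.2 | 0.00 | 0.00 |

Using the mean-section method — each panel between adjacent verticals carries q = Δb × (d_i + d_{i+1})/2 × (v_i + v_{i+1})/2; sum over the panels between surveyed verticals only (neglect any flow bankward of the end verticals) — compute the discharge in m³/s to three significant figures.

Panel 1-2: Δb = 9.7 m, d̄ = (0.00+0.52)/2 = 0.26, v̄ = (0.00+0.42)/2 = 0.21 → q = 9.7×0.26×0.21 = 0.5296 m³/s
Panel 2-3: Δb = 3 m, d̄ = (0.52+0.62)/2 = 0.57, v̄ = (0.42+0.49)/2 = 0.455 → q = 3×0.57×0.455 = 0.7781 m³/s
Panel 3-4: Δb = 2.6 m, d̄ = (0.62+0.59)/2 = 0.605, v̄ = (0.49+0.47)/2 = 0.48 → q = 2.6×0.605×0.48 = 0.7550 m³/s
Panel 4-5: Δb = 2.8 m, d̄ = (0.59+0.29)/2 = 0.44, v̄ = (0.47+0.36)/2 = 0.415 → q = 2.8×0.44×0.415 = 0.5113 m³/s
Panel 5-6: Δb = 3.1 m, d̄ = (0.29+0.00)/2 = 0.145, v̄ = (0.36+0.00)/2 = 0.18 → q = 3.1×0.145×0.18 = 0.08091 m³/s
Q = Σ q = 2.655 m³/s

2.65 m³/s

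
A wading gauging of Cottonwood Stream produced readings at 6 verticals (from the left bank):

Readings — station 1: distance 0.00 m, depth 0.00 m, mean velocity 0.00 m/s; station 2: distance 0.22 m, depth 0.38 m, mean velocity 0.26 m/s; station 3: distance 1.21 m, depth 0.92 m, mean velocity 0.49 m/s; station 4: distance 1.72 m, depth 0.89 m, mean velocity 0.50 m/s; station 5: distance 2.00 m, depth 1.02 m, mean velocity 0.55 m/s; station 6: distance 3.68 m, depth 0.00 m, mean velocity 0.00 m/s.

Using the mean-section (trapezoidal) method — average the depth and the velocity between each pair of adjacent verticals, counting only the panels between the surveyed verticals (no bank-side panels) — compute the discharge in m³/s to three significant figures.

Panel 1-2: Δb = 0.22 m, d̄ = (0.00+0.38)/2 = 0.19, v̄ = (0.00+0.26)/2 = 0.13 → q = 0.22×0.19×0.13 = 0.005434 m³/s
Panel 2-3: Δb = 0.99 m, d̄ = (0.38+0.92)/2 = 0.65, v̄ = (0.26+0.49)/2 = 0.375 → q = 0.99×0.65×0.375 = 0.2413 m³/s
Panel 3-4: Δb = 0.51 m, d̄ = (0.92+0.89)/2 = 0.905, v̄ = (0.49+0.50)/2 = 0.495 → q = 0.51×0.905×0.495 = 0.2285 m³/s
Panel 4-5: Δb = 0.28 m, d̄ = (0.89+1.02)/2 = 0.955, v̄ = (0.50+0.55)/2 = 0.525 → q = 0.28×0.955×0.525 = 0.1404 m³/s
Panel 5-6: Δb = 1.68 m, d̄ = (1.02+0.00)/2 = 0.51, v̄ = (0.55+0.00)/2 = 0.275 → q = 1.68×0.51×0.275 = 0.2356 m³/s
Q = Σ q = 0.8512 m³/s

0.851 m³/s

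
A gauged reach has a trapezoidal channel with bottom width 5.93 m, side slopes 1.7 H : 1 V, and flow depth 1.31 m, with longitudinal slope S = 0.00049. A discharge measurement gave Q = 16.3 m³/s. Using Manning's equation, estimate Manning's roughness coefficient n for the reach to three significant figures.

A = (b + z·y)·y = (5.93 + 1.7×1.31)×1.31 = 10.69 m²
P = b + 2y√(1+z²) = 5.93 + 2×1.31×√(1+1.7²) = 11.10 m
R = A/P = 10.69/11.10 = 0.9629 m
n = (1/Q)·A·R^(2/3)·S^(1/2) = (1/16.3) × 10.69 × 0.9751 × 0.02214 = 0.01415

0.0142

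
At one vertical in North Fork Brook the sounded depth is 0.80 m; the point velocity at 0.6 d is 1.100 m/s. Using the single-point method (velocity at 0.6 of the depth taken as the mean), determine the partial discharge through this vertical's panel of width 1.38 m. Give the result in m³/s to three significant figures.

v̄ = v₀.₆ = 1.100 m/s
q = v̄ × d × w = 1.100 × 0.80 × 1.38 = 1.214 m³/s

1.21 m³/s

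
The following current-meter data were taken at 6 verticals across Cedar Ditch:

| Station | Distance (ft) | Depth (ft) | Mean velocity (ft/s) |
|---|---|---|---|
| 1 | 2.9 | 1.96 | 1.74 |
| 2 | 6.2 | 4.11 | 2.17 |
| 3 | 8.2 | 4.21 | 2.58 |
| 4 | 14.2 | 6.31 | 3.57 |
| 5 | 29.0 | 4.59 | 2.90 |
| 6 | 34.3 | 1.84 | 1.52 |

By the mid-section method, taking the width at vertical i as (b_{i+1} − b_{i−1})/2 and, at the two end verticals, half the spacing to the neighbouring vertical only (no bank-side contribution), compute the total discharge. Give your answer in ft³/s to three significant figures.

w_1 = (6.2 − 2.9)/2 = 1.65 ft; q_1 = 1.74 × 1.96 × 1.65 = 5.627 ft³/s
w_2 = (8.2 − 2.9)/2 = 2.65 ft; q_2 = 2.17 × 4.11 × 2.65 = 23.63 ft³/s
w_3 = (14.2 − 6.2)/2 = 4 ft; q_3 = 2.58 × 4.21 × 4 = 43.45 ft³/s
w_4 = (29.0 − 8.2)/2 = 10.4 ft; q_4 = 3.57 × 6.31 × 10.4 = 234.3 ft³/s
w_5 = (34.3 − 14.2)/2 = 10.05 ft; q_5 = 2.90 × 4.59 × 10.05 = 133.8 ft³/s
w_6 = (34.3 − 29.0)/2 = 2.65 ft; q_6 = 1.52 × 1.84 × 2.65 = 7.412 ft³/s
Q = Σ qᵢ = 448.2 ft³/s

448 ft³/s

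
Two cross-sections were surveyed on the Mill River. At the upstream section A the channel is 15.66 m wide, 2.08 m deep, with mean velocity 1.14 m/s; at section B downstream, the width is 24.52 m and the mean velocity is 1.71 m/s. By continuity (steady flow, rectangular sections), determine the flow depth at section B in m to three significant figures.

Q = A₁V₁ = (15.66×2.08) × 1.14 = 37.13 m³/s
d₂ = Q/(b₂ V₂) = 37.13/(24.52×1.71) = 0.8856 m

0.886 m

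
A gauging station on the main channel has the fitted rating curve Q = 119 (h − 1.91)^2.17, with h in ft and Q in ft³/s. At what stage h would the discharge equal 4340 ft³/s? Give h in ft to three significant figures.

h − h₀ = (Q/C)^(1/b) = (4340/119)^(1/2.17) = 5.246 ft
h = 1.91 + 5.246 = 7.156 ft

7.16 ft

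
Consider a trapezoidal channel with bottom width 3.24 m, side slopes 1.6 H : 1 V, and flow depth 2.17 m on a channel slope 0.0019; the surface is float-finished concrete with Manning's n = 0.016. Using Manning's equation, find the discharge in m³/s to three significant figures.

A = (b + z·y)·y = (3.24 + 1.6×2.17)×2.17 = 14.57 m²
P = b + 2y√(1+z²) = 3.24 + 2×2.17×√(1+1.6²) = 11.43 m
R = A/P = 14.57/11.43 = 1.274 m
Q = (1/n)·A·R^(2/3)·S^(1/2) = (1/0.016) × 14.57 × 1.274^(2/3) × 0.0019^(1/2) = 46.64 m³/s

46.6 m³/s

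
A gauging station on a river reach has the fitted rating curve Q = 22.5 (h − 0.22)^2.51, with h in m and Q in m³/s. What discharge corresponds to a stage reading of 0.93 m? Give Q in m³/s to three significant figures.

Q = 22.5 × (0.93 − 0.22)^2.51 = 22.5 × 0.71^2.51 = 9.524 m³/s

9.52 m³/s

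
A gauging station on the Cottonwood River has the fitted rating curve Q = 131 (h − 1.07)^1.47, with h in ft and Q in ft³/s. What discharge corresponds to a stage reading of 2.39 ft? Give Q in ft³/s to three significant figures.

197 ft³/s

Q = 131 × (2.39 − 1.07)^1.47 = 131 × 1.32^1.47 = 197.0 ft³/s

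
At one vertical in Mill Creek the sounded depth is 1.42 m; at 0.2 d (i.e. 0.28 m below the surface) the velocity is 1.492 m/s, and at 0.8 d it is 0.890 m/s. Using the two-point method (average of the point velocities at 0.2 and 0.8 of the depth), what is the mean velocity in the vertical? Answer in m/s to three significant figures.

1.19 m/s

v̄ = (1.492 + 0.890) / 2 = 1.191 m/s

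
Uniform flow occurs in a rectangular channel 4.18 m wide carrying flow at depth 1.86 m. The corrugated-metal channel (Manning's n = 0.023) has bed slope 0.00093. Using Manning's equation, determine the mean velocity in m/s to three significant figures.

1.31 m/s

A = b·y = 4.18 × 1.86 = 7.775 m²
P = b + 2y = 4.18 + 2×1.86 = 7.900 m
R = A/P = 7.775/7.900 = 0.9842 m
Q = (1/n)·A·R^(2/3)·S^(1/2) = (1/0.023) × 7.775 × 0.9842^(2/3) × 0.00093^(1/2) = 10.20 m³/s
V = Q/A = 10.20/7.775 = 1.312 m/s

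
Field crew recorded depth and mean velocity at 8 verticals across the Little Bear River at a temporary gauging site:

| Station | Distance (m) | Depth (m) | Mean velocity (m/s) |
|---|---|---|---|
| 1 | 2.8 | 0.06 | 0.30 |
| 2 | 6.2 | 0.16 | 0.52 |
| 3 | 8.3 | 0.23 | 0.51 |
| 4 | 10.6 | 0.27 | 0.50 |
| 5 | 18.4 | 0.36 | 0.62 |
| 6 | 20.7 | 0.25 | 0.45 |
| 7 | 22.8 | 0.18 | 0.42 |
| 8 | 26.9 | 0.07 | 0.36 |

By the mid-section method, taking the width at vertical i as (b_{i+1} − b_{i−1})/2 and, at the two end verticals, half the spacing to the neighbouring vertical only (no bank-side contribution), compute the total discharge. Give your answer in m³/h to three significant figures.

10300 m³/h

w_1 = (6.2 − 2.8)/2 = 1.7 m; q_1 = 0.30 × 0.06 × 1.7 = 0.03060 m³/s
w_2 = (8.3 − 2.8)/2 = 2.75 m; q_2 = 0.52 × 0.16 × 2.75 = 0.2288 m³/s
w_3 = (10.6 − 6.2)/2 = 2.2 m; q_3 = 0.51 × 0.23 × 2.2 = 0.2581 m³/s
w_4 = (18.4 − 8.3)/2 = 5.05 m; q_4 = 0.50 × 0.27 × 5.05 = 0.6818 m³/s
w_5 = (20.7 − 10.6)/2 = 5.05 m; q_5 = 0.62 × 0.36 × 5.05 = 1.127 m³/s
w_6 = (22.8 − 18.4)/2 = 2.2 m; q_6 = 0.45 × 0.25 × 2.2 = 0.2475 m³/s
w_7 = (26.9 − 20.7)/2 = 3.1 m; q_7 = 0.42 × 0.18 × 3.1 = 0.2344 m³/s
w_8 = (26.9 − 22.8)/2 = 2.05 m; q_8 = 0.36 × 0.07 × 2.05 = 0.05166 m³/s
Q = Σ qᵢ = 2.860 m³/s
= 2.860 × 3600 = 10300 m³/h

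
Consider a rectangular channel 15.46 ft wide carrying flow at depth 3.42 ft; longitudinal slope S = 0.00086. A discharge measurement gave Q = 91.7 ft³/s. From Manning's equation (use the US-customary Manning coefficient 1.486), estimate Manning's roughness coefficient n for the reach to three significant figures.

A = b·y = 15.46 × 3.42 = 52.87 ft²
P = b + 2y = 15.46 + 2×3.42 = 22.30 ft
R = A/P = 52.87/22.30 = 2.371 ft
n = (1.486/Q)·A·R^(2/3)·S^(1/2) = (1.486/91.7) × 52.87 × 1.778 × 0.02933 = 0.04468

0.0447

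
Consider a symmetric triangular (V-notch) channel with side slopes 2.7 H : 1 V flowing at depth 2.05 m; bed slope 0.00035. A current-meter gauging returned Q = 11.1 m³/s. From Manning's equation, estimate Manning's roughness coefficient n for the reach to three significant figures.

0.0186

A = z·y² = 2.7×2.05² = 11.35 m²
P = 2y√(1+z²) = 2×2.05×√(1+2.7²) = 11.80 m
R = A/P = 11.35/11.80 = 0.9612 m
n = (1/Q)·A·R^(2/3)·S^(1/2) = (1/11.1) × 11.35 × 0.9740 × 0.01871 = 0.01863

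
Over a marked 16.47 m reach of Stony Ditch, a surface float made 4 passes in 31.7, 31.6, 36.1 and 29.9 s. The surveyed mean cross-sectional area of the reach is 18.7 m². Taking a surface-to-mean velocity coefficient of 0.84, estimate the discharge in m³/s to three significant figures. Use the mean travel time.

8.00 m³/s

t̄ = (31.7 + 31.6 + 36.1 + 29.9) / 4 = 32.325 s
v_surface = L / t̄ = 16.47 / 32.325 = 0.5095 m/s
v_mean = 0.84 × 0.5095 = 0.4280 m/s
Q = A × v_mean = 18.7 × 0.4280 = 8.003 m³/s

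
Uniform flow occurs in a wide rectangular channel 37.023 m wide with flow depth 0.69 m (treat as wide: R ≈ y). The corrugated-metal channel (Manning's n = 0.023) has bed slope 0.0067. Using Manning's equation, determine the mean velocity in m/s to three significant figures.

A = b·y = 37.023 × 0.69 = 25.55 m²
Wide channel: R ≈ y = 0.69 m
Q = (1/n)·A·R^(2/3)·S^(1/2) = (1/0.023) × 25.55 × 0.6900^(2/3) × 0.0067^(1/2) = 70.99 m³/s
V = Q/A = 70.99/25.55 = 2.779 m/s

2.78 m/s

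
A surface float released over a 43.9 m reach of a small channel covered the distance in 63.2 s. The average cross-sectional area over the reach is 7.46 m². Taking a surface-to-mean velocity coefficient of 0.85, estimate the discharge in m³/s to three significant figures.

v_surface = L / t̄ = 43.9 / 63.2 = 0.6946 m/s
v_mean = 0.85 × 0.6946 = 0.5904 m/s
Q = A × v_mean = 7.46 × 0.5904 = 4.405 m³/s

4.40 m³/s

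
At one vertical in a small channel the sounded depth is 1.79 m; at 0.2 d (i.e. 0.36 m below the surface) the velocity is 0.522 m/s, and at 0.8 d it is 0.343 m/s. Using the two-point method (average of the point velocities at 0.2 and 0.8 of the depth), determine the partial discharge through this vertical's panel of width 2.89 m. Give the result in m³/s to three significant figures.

v̄ = (0.522 + 0.343) / 2 = 0.4325 m/s
q = v̄ × d × w = 0.4325 × 1.79 × 2.89 = 2.237 m³/s

2.24 m³/s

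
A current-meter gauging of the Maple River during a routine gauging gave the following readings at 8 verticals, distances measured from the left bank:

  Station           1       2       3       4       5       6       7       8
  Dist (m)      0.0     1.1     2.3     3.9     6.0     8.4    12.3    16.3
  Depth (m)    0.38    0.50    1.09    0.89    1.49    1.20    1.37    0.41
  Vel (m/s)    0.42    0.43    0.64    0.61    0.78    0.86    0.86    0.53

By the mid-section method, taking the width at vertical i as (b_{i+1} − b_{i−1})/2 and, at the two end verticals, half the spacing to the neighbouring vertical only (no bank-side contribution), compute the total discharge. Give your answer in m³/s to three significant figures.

13.3 m³/s

w_1 = (1.1 − 0.0)/2 = 0.55 m; q_1 = 0.42 × 0.38 × 0.55 = 0.08778 m³/s
w_2 = (2.3 − 0.0)/2 = 1.15 m; q_2 = 0.43 × 0.50 × 1.15 = 0.2473 m³/s
w_3 = (3.9 − 1.1)/2 = 1.4 m; q_3 = 0.64 × 1.09 × 1.4 = 0.9766 m³/s
w_4 = (6.0 − 2.3)/2 = 1.85 m; q_4 = 0.61 × 0.89 × 1.85 = 1.004 m³/s
w_5 = (8.4 − 3.9)/2 = 2.25 m; q_5 = 0.78 × 1.49 × 2.25 = 2.615 m³/s
w_6 = (12.3 − 6.0)/2 = 3.15 m; q_6 = 0.86 × 1.20 × 3.15 = 3.251 m³/s
w_7 = (16.3 − 8.4)/2 = 3.95 m; q_7 = 0.86 × 1.37 × 3.95 = 4.654 m³/s
w_8 = (16.3 − 12.3)/2 = 2 m; q_8 = 0.53 × 0.41 × 2 = 0.4346 m³/s
Q = Σ qᵢ = 13.27 m³/s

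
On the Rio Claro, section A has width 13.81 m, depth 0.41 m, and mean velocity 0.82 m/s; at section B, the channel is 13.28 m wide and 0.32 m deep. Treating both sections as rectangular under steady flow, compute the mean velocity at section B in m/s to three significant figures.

1.09 m/s

Q = A₁V₁ = (13.81×0.41) × 0.82 = 4.643 m³/s
A₂ = 13.28 × 0.32 = 4.250 m²
V₂ = Q/A₂ = 4.643/4.250 = 1.093 m/s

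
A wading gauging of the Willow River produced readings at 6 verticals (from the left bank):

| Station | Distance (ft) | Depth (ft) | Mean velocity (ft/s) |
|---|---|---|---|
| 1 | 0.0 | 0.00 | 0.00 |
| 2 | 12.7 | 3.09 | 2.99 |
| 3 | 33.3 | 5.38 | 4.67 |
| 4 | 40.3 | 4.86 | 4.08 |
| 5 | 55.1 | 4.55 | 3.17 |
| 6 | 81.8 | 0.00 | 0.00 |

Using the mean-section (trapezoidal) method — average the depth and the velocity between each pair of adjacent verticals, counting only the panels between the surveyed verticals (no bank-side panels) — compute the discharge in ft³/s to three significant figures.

Panel 1-2: Δb = 12.7 ft, d̄ = (0.00+3.09)/2 = 1.545, v̄ = (0.00+2.99)/2 = 1.495 → q = 12.7×1.545×1.495 = 29.33 ft³/s
Panel 2-3: Δb = 20.6 ft, d̄ = (3.09+5.38)/2 = 4.235, v̄ = (2.99+4.67)/2 = 3.83 → q = 20.6×4.235×3.83 = 334.1 ft³/s
Panel 3-4: Δb = 7 ft, d̄ = (5.38+4.86)/2 = 5.12, v̄ = (4.67+4.08)/2 = 4.375 → q = 7×5.12×4.375 = 156.8 ft³/s
Panel 4-5: Δb = 14.8 ft, d̄ = (4.86+4.55)/2 = 4.705, v̄ = (4.08+3.17)/2 = 3.625 → q = 14.8×4.705×3.625 = 252.4 ft³/s
Panel 5-6: Δb = 26.7 ft, d̄ = (4.55+0.00)/2 = 2.275, v̄ = (3.17+0.00)/2 = 1.585 → q = 26.7×2.275×1.585 = 96.28 ft³/s
Q = Σ q = 869.0 ft³/s

869 ft³/s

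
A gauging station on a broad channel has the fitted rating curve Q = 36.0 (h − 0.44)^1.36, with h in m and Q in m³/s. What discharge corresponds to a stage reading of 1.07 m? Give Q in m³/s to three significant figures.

19.2 m³/s

Q = 36.0 × (1.07 − 0.44)^1.36 = 36.0 × 0.63^1.36 = 19.20 m³/s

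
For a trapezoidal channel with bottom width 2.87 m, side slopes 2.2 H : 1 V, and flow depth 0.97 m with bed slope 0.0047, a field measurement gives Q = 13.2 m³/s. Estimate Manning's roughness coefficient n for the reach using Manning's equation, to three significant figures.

A = (b + z·y)·y = (2.87 + 2.2×0.97)×0.97 = 4.854 m²
P = b + 2y√(1+z²) = 2.87 + 2×0.97×√(1+2.2²) = 7.558 m
R = A/P = 4.854/7.558 = 0.6422 m
n = (1/Q)·A·R^(2/3)·S^(1/2) = (1/13.2) × 4.854 × 0.7444 × 0.06856 = 0.01876

0.0188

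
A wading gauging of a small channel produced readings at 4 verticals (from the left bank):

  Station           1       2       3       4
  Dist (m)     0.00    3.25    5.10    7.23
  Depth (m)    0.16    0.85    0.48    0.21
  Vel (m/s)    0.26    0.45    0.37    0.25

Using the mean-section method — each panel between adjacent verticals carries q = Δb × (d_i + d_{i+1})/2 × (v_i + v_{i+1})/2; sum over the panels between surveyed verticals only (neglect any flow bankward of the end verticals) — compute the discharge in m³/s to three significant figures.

1.31 m³/s

Panel 1-2: Δb = 3.25 m, d̄ = (0.16+0.85)/2 = 0.505, v̄ = (0.26+0.45)/2 = 0.355 → q = 3.25×0.505×0.355 = 0.5826 m³/s
Panel 2-3: Δb = 1.85 m, d̄ = (0.85+0.48)/2 = 0.665, v̄ = (0.45+0.37)/2 = 0.41 → q = 1.85×0.665×0.41 = 0.5044 m³/s
Panel 3-4: Δb = 2.13 m, d̄ = (0.48+0.21)/2 = 0.345, v̄ = (0.37+0.25)/2 = 0.31 → q = 2.13×0.345×0.31 = 0.2278 m³/s
Q = Σ q = 1.315 m³/s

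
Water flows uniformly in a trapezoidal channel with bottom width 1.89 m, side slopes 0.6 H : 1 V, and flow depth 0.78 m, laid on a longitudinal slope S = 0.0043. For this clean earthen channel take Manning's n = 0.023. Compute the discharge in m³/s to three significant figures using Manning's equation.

A = (b + z·y)·y = (1.89 + 0.6×0.78)×0.78 = 1.839 m²
P = b + 2y√(1+z²) = 1.89 + 2×0.78×√(1+0.6²) = 3.709 m
R = A/P = 1.839/3.709 = 0.4959 m
Q = (1/n)·A·R^(2/3)·S^(1/2) = (1/0.023) × 1.839 × 0.4959^(2/3) × 0.0043^(1/2) = 3.285 m³/s

3.29 m³/s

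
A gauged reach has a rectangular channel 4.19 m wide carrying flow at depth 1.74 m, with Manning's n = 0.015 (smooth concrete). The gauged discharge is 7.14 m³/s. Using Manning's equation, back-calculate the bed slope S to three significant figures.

0.000231

A = b·y = 4.19 × 1.74 = 7.291 m²
P = b + 2y = 4.19 + 2×1.74 = 7.670 m
R = A/P = 7.291/7.670 = 0.9505 m
S = (Q·n / (1·A·R^(2/3)))² = (7.14×0.015 / (1×7.291×0.9667))² = 0.0002309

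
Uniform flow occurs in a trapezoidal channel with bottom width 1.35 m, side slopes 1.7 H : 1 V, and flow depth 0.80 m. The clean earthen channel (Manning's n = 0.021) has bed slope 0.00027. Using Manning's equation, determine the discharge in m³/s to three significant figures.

A = (b + z·y)·y = (1.35 + 1.7×0.80)×0.80 = 2.168 m²
P = b + 2y√(1+z²) = 1.35 + 2×0.80×√(1+1.7²) = 4.506 m
R = A/P = 2.168/4.506 = 0.4812 m
Q = (1/n)·A·R^(2/3)·S^(1/2) = (1/0.021) × 2.168 × 0.4812^(2/3) × 0.00027^(1/2) = 1.042 m³/s

1.04 m³/s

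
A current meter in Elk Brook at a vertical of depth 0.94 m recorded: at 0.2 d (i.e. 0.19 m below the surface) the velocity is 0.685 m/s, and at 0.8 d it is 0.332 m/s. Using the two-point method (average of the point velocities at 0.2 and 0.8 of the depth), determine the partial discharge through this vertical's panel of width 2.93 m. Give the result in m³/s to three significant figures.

1.40 m³/s

v̄ = (0.685 + 0.332) / 2 = 0.5085 m/s
q = v̄ × d × w = 0.5085 × 0.94 × 2.93 = 1.401 m³/s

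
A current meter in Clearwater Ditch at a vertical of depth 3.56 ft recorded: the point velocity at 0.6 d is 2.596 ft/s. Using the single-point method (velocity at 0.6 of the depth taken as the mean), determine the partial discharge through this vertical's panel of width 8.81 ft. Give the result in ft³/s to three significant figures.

81.4 ft³/s

v̄ = v₀.₆ = 2.596 ft/s
q = v̄ × d × w = 2.596 × 3.56 × 8.81 = 81.42 ft³/s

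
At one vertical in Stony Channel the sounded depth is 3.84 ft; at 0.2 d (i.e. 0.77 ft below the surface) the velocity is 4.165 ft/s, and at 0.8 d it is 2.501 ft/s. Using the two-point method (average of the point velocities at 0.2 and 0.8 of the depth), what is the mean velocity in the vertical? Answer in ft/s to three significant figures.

3.33 ft/s

v̄ = (4.165 + 2.501) / 2 = 3.333 ft/s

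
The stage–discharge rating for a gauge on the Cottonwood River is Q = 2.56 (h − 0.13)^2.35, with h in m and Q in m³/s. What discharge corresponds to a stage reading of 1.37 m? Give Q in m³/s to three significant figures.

4.24 m³/s

Q = 2.56 × (1.37 − 0.13)^2.35 = 2.56 × 1.24^2.35 = 4.244 m³/s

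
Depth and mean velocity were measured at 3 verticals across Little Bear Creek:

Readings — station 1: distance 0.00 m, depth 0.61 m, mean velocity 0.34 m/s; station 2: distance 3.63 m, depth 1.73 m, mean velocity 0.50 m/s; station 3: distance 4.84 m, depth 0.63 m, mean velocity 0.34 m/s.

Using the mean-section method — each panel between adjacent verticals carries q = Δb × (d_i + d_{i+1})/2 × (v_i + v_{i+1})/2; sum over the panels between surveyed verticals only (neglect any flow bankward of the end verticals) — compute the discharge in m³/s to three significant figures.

2.38 m³/s

Panel 1-2: Δb = 3.63 m, d̄ = (0.61+1.73)/2 = 1.17, v̄ = (0.34+0.50)/2 = 0.42 → q = 3.63×1.17×0.42 = 1.784 m³/s
Panel 2-3: Δb = 1.21 m, d̄ = (1.73+0.63)/2 = 1.18, v̄ = (0.50+0.34)/2 = 0.42 → q = 1.21×1.18×0.42 = 0.5997 m³/s
Q = Σ q = 2.383 m³/s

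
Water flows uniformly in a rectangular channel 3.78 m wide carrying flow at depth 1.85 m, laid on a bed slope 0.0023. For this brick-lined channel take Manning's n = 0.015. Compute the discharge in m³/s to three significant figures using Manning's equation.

A = b·y = 3.78 × 1.85 = 6.993 m²
P = b + 2y = 3.78 + 2×1.85 = 7.480 m
R = A/P = 6.993/7.480 = 0.9349 m
Q = (1/n)·A·R^(2/3)·S^(1/2) = (1/0.015) × 6.993 × 0.9349^(2/3) × 0.0023^(1/2) = 21.38 m³/s

21.4 m³/s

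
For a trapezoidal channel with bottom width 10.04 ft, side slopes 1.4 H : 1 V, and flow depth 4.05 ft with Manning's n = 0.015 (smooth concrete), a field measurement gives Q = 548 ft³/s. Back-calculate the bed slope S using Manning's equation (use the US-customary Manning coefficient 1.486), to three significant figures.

0.00206

A = (b + z·y)·y = (10.04 + 1.4×4.05)×4.05 = 63.63 ft²
P = b + 2y√(1+z²) = 10.04 + 2×4.05×√(1+1.4²) = 23.98 ft
R = A/P = 63.63/23.98 = 2.654 ft
S = (Q·n / (1.486·A·R^(2/3)))² = (548×0.015 / (1.486×63.63×1.917))² = 0.002057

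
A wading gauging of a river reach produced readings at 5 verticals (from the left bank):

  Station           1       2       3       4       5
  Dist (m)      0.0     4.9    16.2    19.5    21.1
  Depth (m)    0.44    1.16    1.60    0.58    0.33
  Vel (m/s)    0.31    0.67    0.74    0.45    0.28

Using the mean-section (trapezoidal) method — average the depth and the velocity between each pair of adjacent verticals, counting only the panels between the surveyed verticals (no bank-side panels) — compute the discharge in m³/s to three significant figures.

15.3 m³/s

Panel 1-2: Δb = 4.9 m, d̄ = (0.44+1.16)/2 = 0.8, v̄ = (0.31+0.67)/2 = 0.49 → q = 4.9×0.8×0.49 = 1.921 m³/s
Panel 2-3: Δb = 11.3 m, d̄ = (1.16+1.60)/2 = 1.38, v̄ = (0.67+0.74)/2 = 0.705 → q = 11.3×1.38×0.705 = 10.99 m³/s
Panel 3-4: Δb = 3.3 m, d̄ = (1.60+0.58)/2 = 1.09, v̄ = (0.74+0.45)/2 = 0.595 → q = 3.3×1.09×0.595 = 2.140 m³/s
Panel 4-5: Δb = 1.6 m, d̄ = (0.58+0.33)/2 = 0.455, v̄ = (0.45+0.28)/2 = 0.365 → q = 1.6×0.455×0.365 = 0.2657 m³/s
Q = Σ q = 15.32 m³/s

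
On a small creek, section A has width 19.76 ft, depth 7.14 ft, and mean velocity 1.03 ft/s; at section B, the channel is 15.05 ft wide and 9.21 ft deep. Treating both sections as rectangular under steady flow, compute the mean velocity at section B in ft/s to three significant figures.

1.05 ft/s

Q = A₁V₁ = (19.76×7.14) × 1.03 = 145.3 ft³/s
A₂ = 15.05 × 9.21 = 138.6 ft²
V₂ = Q/A₂ = 145.3/138.6 = 1.048 ft/s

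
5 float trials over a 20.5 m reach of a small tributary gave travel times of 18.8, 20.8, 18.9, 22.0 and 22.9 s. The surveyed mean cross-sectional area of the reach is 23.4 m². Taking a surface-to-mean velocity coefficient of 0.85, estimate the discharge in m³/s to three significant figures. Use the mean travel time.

t̄ = (18.8 + 20.8 + 18.9 + 22.0 + 22.9) / 5 = 20.68 s
v_surface = L / t̄ = 20.5 / 20.68 = 0.9913 m/s
v_mean = 0.85 × 0.9913 = 0.8426 m/s
Q = A × v_mean = 23.4 × 0.8426 = 19.72 m³/s

19.7 m³/s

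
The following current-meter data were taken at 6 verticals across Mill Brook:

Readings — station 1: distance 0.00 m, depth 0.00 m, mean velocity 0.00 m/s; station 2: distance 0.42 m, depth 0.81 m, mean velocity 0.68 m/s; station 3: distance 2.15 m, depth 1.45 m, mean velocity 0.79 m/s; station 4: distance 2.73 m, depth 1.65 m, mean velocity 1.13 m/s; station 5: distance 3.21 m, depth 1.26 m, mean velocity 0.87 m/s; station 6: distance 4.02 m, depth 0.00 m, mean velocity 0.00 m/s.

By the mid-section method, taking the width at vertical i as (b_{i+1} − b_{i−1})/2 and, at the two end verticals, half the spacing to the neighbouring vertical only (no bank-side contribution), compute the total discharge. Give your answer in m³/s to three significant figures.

3.61 m³/s

w_2 = (2.15 − 0.00)/2 = 1.075 m; q_2 = 0.68 × 0.81 × 1.075 = 0.5921 m³/s
w_3 = (2.73 − 0.42)/2 = 1.155 m; q_3 = 0.79 × 1.45 × 1.155 = 1.323 m³/s
w_4 = (3.21 − 2.15)/2 = 0.53 m; q_4 = 1.13 × 1.65 × 0.53 = 0.9882 m³/s
w_5 = (4.02 − 2.73)/2 = 0.645 m; q_5 = 0.87 × 1.26 × 0.645 = 0.7070 m³/s
Stations 1, 6 contribute zero (depth or velocity is 0).
Q = Σ qᵢ = 3.610 m³/s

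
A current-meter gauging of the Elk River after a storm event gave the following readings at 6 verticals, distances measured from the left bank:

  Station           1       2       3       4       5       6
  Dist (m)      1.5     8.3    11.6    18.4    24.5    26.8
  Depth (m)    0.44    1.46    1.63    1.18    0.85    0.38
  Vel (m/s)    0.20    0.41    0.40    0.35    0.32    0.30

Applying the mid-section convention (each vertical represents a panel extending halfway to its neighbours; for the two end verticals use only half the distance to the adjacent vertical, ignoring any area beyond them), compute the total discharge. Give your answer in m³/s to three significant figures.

10.6 m³/s

w_1 = (8.3 − 1.5)/2 = 3.4 m; q_1 = 0.20 × 0.44 × 3.4 = 0.2992 m³/s
w_2 = (11.6 − 1.5)/2 = 5.05 m; q_2 = 0.41 × 1.46 × 5.05 = 3.023 m³/s
w_3 = (18.4 − 8.3)/2 = 5.05 m; q_3 = 0.40 × 1.63 × 5.05 = 3.293 m³/s
w_4 = (24.5 − 11.6)/2 = 6.45 m; q_4 = 0.35 × 1.18 × 6.45 = 2.664 m³/s
w_5 = (26.8 − 18.4)/2 = 4.2 m; q_5 = 0.32 × 0.85 × 4.2 = 1.142 m³/s
w_6 = (26.8 − 24.5)/2 = 1.15 m; q_6 = 0.30 × 0.38 × 1.15 = 0.1311 m³/s
Q = Σ qᵢ = 10.55 m³/s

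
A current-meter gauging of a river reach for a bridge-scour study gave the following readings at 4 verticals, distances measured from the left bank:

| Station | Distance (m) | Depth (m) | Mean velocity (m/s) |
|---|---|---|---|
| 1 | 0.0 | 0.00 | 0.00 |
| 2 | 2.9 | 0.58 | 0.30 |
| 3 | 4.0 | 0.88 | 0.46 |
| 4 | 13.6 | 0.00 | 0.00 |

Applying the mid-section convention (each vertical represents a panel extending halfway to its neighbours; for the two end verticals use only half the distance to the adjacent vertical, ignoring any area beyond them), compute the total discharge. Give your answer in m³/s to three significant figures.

w_2 = (4.0 − 0.0)/2 = 2 m; q_2 = 0.30 × 0.58 × 2 = 0.3480 m³/s
w_3 = (13.6 − 2.9)/2 = 5.35 m; q_3 = 0.46 × 0.88 × 5.35 = 2.166 m³/s
Stations 1, 4 contribute zero (depth or velocity is 0).
Q = Σ qᵢ = 2.514 m³/s

2.51 m³/s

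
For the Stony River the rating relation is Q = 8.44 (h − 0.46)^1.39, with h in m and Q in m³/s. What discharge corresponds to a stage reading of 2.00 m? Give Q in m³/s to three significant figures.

15.4 m³/s

Q = 8.44 × (2.00 − 0.46)^1.39 = 8.44 × 1.54^1.39 = 15.38 m³/s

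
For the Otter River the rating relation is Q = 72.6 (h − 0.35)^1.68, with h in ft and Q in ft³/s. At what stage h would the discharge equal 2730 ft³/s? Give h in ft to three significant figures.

h − h₀ = (Q/C)^(1/b) = (2730/72.6)^(1/1.68) = 8.662 ft
h = 0.35 + 8.662 = 9.012 ft

9.01 ft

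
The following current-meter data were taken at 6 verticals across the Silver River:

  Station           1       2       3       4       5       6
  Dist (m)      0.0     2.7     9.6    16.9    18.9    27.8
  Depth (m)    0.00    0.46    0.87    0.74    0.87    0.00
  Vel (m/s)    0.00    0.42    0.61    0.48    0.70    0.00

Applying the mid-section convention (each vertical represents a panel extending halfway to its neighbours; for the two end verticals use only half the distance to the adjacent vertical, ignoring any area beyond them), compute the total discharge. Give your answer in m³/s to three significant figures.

w_2 = (9.6 − 0.0)/2 = 4.8 m; q_2 = 0.42 × 0.46 × 4.8 = 0.9274 m³/s
w_3 = (16.9 − 2.7)/2 = 7.1 m; q_3 = 0.61 × 0.87 × 7.1 = 3.768 m³/s
w_4 = (18.9 − 9.6)/2 = 4.65 m; q_4 = 0.48 × 0.74 × 4.65 = 1.652 m³/s
w_5 = (27.8 − 16.9)/2 = 5.45 m; q_5 = 0.70 × 0.87 × 5.45 = 3.319 m³/s
Stations 1, 6 contribute zero (depth or velocity is 0).
Q = Σ qᵢ = 9.666 m³/s

9.67 m³/s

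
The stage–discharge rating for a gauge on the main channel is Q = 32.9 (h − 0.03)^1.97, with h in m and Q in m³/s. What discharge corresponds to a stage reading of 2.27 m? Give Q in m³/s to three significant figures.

161 m³/s

Q = 32.9 × (2.27 − 0.03)^1.97 = 32.9 × 2.24^1.97 = 161.1 m³/s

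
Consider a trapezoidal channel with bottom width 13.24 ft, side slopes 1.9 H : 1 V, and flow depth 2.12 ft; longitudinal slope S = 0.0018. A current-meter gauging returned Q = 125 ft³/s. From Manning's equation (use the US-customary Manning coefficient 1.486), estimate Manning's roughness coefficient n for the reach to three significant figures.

A = (b + z·y)·y = (13.24 + 1.9×2.12)×2.12 = 36.61 ft²
P = b + 2y√(1+z²) = 13.24 + 2×2.12×√(1+1.9²) = 22.34 ft
R = A/P = 36.61/22.34 = 1.638 ft
n = (1.486/Q)·A·R^(2/3)·S^(1/2) = (1.486/125) × 36.61 × 1.390 × 0.04243 = 0.02566

0.0257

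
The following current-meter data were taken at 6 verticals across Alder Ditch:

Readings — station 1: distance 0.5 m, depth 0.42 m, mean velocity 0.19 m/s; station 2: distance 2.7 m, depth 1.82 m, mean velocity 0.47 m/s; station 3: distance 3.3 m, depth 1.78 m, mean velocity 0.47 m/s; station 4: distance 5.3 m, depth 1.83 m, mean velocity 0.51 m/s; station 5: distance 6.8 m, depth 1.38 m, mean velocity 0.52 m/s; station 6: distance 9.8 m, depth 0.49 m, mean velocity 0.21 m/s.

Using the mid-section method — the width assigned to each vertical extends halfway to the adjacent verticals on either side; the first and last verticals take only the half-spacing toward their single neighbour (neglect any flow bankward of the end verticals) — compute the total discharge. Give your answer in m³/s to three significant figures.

w_1 = (2.7 − 0.5)/2 = 1.1 m; q_1 = 0.19 × 0.42 × 1.1 = 0.08778 m³/s
w_2 = (3.3 − 0.5)/2 = 1.4 m; q_2 = 0.47 × 1.82 × 1.4 = 1.198 m³/s
w_3 = (5.3 − 2.7)/2 = 1.3 m; q_3 = 0.47 × 1.78 × 1.3 = 1.088 m³/s
w_4 = (6.8 − 3.3)/2 = 1.75 m; q_4 = 0.51 × 1.83 × 1.75 = 1.633 m³/s
w_5 = (9.8 − 5.3)/2 = 2.25 m; q_5 = 0.52 × 1.38 × 2.25 = 1.615 m³/s
w_6 = (9.8 − 6.8)/2 = 1.5 m; q_6 = 0.21 × 0.49 × 1.5 = 0.1544 m³/s
Q = Σ qᵢ = 5.775 m³/s

5.78 m³/s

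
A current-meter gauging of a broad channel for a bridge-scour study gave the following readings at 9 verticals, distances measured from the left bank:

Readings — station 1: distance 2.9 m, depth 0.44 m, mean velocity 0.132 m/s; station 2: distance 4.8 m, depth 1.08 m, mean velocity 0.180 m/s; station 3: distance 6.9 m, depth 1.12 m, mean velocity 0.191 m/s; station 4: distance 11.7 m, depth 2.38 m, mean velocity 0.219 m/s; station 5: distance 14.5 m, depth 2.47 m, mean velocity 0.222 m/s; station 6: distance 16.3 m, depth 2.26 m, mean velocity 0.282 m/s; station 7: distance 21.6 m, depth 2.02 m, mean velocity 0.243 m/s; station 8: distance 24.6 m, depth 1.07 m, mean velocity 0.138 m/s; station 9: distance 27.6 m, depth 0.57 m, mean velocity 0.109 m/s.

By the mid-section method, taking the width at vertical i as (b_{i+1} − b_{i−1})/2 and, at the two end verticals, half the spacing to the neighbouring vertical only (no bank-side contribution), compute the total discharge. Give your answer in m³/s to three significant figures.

w_1 = (4.8 − 2.9)/2 = 0.95 m; q_1 = 0.132 × 0.44 × 0.95 = 0.05518 m³/s
w_2 = (6.9 − 2.9)/2 = 2 m; q_2 = 0.180 × 1.08 × 2 = 0.3888 m³/s
w_3 = (11.7 − 4.8)/2 = 3.45 m; q_3 = 0.191 × 1.12 × 3.45 = 0.7380 m³/s
w_4 = (14.5 − 6.9)/2 = 3.8 m; q_4 = 0.219 × 2.38 × 3.8 = 1.981 m³/s
w_5 = (16.3 − 11.7)/2 = 2.3 m; q_5 = 0.222 × 2.47 × 2.3 = 1.261 m³/s
w_6 = (21.6 − 14.5)/2 = 3.55 m; q_6 = 0.282 × 2.26 × 3.55 = 2.262 m³/s
w_7 = (24.6 − 16.3)/2 = 4.15 m; q_7 = 0.243 × 2.02 × 4.15 = 2.037 m³/s
w_8 = (27.6 − 21.6)/2 = 3 m; q_8 = 0.138 × 1.07 × 3 = 0.4430 m³/s
w_9 = (27.6 − 24.6)/2 = 1.5 m; q_9 = 0.109 × 0.57 × 1.5 = 0.09320 m³/s
Q = Σ qᵢ = 9.260 m³/s

9.26 m³/s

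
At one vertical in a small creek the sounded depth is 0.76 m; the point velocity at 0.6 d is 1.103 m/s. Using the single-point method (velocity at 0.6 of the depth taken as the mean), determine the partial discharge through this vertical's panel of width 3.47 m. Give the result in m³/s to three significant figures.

v̄ = v₀.₆ = 1.103 m/s
q = v̄ × d × w = 1.103 × 0.76 × 3.47 = 2.909 m³/s

2.91 m³/s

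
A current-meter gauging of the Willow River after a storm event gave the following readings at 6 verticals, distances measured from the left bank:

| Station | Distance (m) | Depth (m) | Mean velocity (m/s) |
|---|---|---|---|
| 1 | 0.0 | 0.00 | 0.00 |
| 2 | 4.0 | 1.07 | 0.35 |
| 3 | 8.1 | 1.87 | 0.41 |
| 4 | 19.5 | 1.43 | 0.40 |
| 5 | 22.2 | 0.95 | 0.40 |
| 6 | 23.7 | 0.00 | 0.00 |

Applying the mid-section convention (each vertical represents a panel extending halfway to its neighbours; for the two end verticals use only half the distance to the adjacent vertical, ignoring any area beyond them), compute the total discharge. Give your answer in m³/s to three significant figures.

12.3 m³/s

w_2 = (8.1 − 0.0)/2 = 4.05 m; q_2 = 0.35 × 1.07 × 4.05 = 1.517 m³/s
w_3 = (19.5 − 4.0)/2 = 7.75 m; q_3 = 0.41 × 1.87 × 7.75 = 5.942 m³/s
w_4 = (22.2 − 8.1)/2 = 7.05 m; q_4 = 0.40 × 1.43 × 7.05 = 4.033 m³/s
w_5 = (23.7 − 19.5)/2 = 2.1 m; q_5 = 0.40 × 0.95 × 2.1 = 0.7980 m³/s
Stations 1, 6 contribute zero (depth or velocity is 0).
Q = Σ qᵢ = 12.29 m³/s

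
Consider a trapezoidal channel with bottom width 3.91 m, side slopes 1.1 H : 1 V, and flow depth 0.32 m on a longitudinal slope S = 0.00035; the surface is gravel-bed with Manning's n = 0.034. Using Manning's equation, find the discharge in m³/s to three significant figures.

A = (b + z·y)·y = (3.91 + 1.1×0.32)×0.32 = 1.364 m²
P = b + 2y√(1+z²) = 3.91 + 2×0.32×√(1+1.1²) = 4.861 m
R = A/P = 1.364/4.861 = 0.2805 m
Q = (1/n)·A·R^(2/3)·S^(1/2) = (1/0.034) × 1.364 × 0.2805^(2/3) × 0.00035^(1/2) = 0.3216 m³/s

0.322 m³/s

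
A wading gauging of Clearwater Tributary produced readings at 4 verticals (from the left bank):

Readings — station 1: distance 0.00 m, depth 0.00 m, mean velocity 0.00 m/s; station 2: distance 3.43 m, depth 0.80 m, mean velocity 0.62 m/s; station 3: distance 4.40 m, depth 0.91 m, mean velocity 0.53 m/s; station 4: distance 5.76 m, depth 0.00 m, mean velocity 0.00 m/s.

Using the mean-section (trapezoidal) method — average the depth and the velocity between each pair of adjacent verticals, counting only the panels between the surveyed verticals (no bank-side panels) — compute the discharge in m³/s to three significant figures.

Panel 1-2: Δb = 3.43 m, d̄ = (0.00+0.80)/2 = 0.4, v̄ = (0.00+0.62)/2 = 0.31 → q = 3.43×0.4×0.31 = 0.4253 m³/s
Panel 2-3: Δb = 0.97 m, d̄ = (0.80+0.91)/2 = 0.855, v̄ = (0.62+0.53)/2 = 0.575 → q = 0.97×0.855×0.575 = 0.4769 m³/s
Panel 3-4: Δb = 1.36 m, d̄ = (0.91+0.00)/2 = 0.455, v̄ = (0.53+0.00)/2 = 0.265 → q = 1.36×0.455×0.265 = 0.1640 m³/s
Q = Σ q = 1.066 m³/s

1.07 m³/s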